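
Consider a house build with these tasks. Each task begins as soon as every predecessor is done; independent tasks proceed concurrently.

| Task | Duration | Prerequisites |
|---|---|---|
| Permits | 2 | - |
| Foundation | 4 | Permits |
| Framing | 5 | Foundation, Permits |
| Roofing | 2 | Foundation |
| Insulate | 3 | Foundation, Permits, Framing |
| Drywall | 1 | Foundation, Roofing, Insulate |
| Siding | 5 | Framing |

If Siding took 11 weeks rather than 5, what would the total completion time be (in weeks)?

22

Critical path before the change: Permits→Foundation→Framing→Siding = 2+4+5+5 = 16 giving 16 weeks.
Siding is on the critical path; changing it to 11 makes that path 22 weeks.
The critical path is still Permits→Foundation→Framing→Siding; finish is now 22 weeks.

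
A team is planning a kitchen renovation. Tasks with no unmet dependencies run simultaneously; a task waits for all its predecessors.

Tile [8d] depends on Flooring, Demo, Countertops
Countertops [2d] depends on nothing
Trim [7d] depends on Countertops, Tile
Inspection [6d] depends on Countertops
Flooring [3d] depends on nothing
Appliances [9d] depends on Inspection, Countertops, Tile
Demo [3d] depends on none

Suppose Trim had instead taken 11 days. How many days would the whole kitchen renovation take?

Actual critical path: Demo→Tile→Appliances = 3+8+9 = 20 ⇒ 20 days.
Trim is off the critical path — its longest chain is 18 days, giving 2 of slack.
Now Demo→Tile→Trim = 3+8+11 = 22 is longest, so the finish becomes 22 days.

22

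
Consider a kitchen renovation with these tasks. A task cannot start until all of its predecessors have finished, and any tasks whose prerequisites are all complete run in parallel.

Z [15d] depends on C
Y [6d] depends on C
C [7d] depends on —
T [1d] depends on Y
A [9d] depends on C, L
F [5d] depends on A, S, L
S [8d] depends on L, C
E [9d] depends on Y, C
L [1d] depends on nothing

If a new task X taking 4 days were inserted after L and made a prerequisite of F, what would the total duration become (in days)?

Originally the job takes 22 days.
With X inserted, F now waits for max(A, S, L, X).
New critical path: C→Y→E = 7+6+9 = 22 ⇒ 22 days.

22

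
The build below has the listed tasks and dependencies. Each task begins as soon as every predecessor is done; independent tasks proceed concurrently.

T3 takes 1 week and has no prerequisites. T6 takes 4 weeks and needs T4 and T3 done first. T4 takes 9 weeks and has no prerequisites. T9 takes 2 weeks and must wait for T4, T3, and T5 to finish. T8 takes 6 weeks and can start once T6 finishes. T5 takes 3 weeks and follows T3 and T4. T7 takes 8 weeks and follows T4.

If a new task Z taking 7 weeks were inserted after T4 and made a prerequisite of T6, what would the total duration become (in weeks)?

26

Originally the schedule takes 19 weeks.
With Z inserted, T6 now waits for max(T4, T3, Z).
New critical path: T4→Z→T6→T8 = 9+7+4+6 = 26 ⇒ 26 weeks.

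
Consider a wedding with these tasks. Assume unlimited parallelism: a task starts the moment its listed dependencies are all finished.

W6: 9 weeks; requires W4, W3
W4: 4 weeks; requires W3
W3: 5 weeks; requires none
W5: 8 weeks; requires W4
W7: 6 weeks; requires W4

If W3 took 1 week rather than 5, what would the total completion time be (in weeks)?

As given, the longest chain is W3→W4→W6 = 5+4+9 = 18, so the finish is 18 weeks.
W3 lies on that path, so at 1 week the path becomes 14 weeks.
That remains the longest chain; total 14 weeks.

14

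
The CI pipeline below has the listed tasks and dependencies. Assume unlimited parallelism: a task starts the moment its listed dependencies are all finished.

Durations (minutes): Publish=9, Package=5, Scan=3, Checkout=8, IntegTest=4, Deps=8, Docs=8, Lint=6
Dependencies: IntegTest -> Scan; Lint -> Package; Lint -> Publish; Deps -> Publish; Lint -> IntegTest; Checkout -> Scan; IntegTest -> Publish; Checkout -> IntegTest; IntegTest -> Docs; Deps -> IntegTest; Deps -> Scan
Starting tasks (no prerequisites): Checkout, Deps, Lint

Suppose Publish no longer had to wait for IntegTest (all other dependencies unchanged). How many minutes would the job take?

With the dependency in place, Checkout→IntegTest→Publish = 8+4+9 = 21 sets the finish at 21 minutes.
Without IntegTest→Publish, Publish's earliest start moves from 12 to 8.
After: Checkout→IntegTest→Docs = 8+4+8 = 20 → 20 minutes.

20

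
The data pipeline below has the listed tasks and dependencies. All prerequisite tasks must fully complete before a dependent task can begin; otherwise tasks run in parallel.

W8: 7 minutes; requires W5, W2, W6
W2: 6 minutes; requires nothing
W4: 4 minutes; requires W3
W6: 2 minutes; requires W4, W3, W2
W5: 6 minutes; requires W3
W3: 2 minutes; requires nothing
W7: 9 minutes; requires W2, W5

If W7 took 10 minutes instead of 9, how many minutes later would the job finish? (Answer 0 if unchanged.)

Baseline: W3→W5→W7 = 2+6+9 = 17 → 17 minutes.
W7 lies on that path, so at 10 minutes the path becomes 18 minutes.
The critical path is still W3→W5→W7; finish is now 18 minutes.
Change in finish: 18 − 17 = +1 minutes.

1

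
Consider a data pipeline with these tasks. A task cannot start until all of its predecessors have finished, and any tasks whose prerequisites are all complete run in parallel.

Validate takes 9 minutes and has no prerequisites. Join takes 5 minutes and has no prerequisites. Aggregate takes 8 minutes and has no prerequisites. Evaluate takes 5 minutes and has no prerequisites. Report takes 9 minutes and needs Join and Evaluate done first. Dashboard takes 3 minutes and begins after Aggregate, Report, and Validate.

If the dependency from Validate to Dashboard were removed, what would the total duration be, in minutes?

Before: longest chain Join→Report→Dashboard = 5+9+3 = 17, finish 17.
Dropping Validate→Dashboard doesn't change Dashboard's earliest start (14); another predecessor still binds.
After: Join→Report→Dashboard = 5+9+3 = 17 → 17 minutes.

17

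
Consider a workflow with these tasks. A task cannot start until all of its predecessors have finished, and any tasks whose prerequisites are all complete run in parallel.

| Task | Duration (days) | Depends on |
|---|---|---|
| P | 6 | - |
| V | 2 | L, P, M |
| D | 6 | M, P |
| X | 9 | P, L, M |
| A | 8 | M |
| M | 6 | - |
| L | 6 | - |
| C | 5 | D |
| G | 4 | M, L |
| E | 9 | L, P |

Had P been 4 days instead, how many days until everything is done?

As given, the longest chain is P→D→C = 6+6+5 = 17, so the finish is 17 days.
P lies on that path, so at 4 days the path becomes 15 days.
New critical path: M→D→C = 6+6+5 = 17 ⇒ 17 days.

17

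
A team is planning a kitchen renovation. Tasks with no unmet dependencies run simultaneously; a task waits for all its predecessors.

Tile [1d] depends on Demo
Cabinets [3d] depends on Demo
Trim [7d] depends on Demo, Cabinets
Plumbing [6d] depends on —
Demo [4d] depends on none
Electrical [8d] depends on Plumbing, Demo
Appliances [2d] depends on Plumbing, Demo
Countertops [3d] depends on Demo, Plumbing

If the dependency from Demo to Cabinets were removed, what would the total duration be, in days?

14

Before: longest chain Demo→Cabinets→Trim = 4+3+7 = 14, finish 14.
Without Demo→Cabinets, Cabinets's earliest start moves from 4 to 0.
New critical path: Plumbing→Electrical = 6+8 = 14 ⇒ 14 days.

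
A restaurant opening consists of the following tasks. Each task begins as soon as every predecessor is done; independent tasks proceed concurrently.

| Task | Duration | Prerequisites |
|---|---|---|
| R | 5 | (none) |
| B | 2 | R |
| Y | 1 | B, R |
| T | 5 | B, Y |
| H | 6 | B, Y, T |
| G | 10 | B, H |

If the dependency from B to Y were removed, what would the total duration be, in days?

With the dependency in place, R→B→Y→T→H→G = 5+2+1+5+6+10 = 29 sets the finish at 29 days.
Without B→Y, Y's earliest start moves from 7 to 5.
After: R→B→T→H→G = 5+2+5+6+10 = 28 → 28 days.

28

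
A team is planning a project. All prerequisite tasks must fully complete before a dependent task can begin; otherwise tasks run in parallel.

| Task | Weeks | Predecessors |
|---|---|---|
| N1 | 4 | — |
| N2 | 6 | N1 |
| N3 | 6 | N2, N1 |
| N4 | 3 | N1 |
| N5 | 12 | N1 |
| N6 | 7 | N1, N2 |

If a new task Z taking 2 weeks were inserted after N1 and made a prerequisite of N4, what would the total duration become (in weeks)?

17

Originally the project takes 17 weeks.
With Z inserted, N4 now waits for max(N1, Z).
New critical path: N1→N2→N6 = 4+6+7 = 17 ⇒ 17 weeks.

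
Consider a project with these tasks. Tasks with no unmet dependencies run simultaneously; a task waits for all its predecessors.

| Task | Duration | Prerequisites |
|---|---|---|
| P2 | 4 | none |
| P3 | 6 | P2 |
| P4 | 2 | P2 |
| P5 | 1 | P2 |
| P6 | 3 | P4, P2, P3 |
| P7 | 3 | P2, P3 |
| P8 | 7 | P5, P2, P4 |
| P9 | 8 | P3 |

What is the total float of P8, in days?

5

P2→P3→P9 = 4+6+8 = 18 sets the makespan at 18 days.
The longest chain containing P8 totals 13 days.
So P8 can slip 18 − 13 = 5 days.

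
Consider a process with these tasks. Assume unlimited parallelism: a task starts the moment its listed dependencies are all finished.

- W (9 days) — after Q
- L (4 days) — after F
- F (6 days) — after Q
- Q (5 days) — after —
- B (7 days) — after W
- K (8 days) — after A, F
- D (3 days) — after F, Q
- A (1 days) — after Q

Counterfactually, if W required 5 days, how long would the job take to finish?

19

Baseline: Q→W→B = 5+9+7 = 21 → 21 days.
W lies on that path, so at 5 days the path becomes 17 days.
The binding chain switches to Q→F→K = 5+6+8 = 19; finish 19 days.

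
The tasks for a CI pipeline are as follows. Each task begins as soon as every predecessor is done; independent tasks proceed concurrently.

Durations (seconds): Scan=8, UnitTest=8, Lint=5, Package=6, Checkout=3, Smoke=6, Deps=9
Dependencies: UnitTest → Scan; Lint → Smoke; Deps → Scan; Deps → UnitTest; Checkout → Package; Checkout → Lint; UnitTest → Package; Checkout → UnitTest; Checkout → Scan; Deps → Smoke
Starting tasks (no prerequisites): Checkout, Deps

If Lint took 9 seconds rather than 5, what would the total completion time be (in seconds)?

Actual critical path: Deps→UnitTest→Scan = 9+8+8 = 25 ⇒ 25 seconds.
Lint is off the critical path — its longest chain is 14 seconds, giving 11 of slack.
No other chain overtakes it, so the finish is 25 seconds.

25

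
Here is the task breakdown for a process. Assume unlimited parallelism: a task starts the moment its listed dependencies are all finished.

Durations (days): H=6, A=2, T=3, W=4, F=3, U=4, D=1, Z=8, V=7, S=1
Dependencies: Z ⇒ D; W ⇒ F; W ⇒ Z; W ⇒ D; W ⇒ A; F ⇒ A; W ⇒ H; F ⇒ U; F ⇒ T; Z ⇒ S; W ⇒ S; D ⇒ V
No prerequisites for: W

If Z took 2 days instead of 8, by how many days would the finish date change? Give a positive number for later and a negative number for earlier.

-6

As given, the longest chain is W→Z→D→V = 4+8+1+7 = 20, so the finish is 20 days.
Z lies on that path, so at 2 days the path becomes 14 days.
The critical path is still W→Z→D→V; finish is now 14 days.
Change in finish: 14 − 20 = -6 days.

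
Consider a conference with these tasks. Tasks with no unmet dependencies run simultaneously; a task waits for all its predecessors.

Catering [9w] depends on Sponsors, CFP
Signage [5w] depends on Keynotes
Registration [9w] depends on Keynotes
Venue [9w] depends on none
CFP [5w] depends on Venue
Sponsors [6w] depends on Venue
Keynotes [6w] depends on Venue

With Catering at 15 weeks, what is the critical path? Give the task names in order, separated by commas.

The binding path is Venue→Sponsors→Catering = 9+6+9 = 24; finish at 24 weeks.
Catering is on the critical path; changing it to 15 makes that path 30 weeks.
No other chain overtakes it, so the finish is 30 weeks.

Venue, Sponsors, Catering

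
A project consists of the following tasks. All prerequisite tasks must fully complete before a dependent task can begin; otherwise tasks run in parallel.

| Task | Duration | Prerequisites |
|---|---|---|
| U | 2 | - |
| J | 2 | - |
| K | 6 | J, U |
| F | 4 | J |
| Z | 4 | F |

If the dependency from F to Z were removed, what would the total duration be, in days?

Original critical path: J→F→Z = 2+4+4 = 10 ⇒ 10 days.
Without F→Z, Z's earliest start moves from 6 to 0.
The longest chain is now U→K = 2+6 = 8, so the project takes 8 days.

8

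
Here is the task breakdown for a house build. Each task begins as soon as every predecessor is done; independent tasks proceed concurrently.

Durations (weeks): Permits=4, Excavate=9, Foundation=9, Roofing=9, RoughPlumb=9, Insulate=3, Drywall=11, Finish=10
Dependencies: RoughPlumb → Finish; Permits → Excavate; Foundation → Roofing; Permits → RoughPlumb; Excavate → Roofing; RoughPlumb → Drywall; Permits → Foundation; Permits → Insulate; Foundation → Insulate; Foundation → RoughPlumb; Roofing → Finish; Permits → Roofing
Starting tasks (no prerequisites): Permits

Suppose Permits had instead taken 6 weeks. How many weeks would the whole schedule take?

35

Actual critical path: Permits→Foundation→RoughPlumb→Drywall = 4+9+9+11 = 33 ⇒ 33 weeks.
Since Permits is critical, the +2 change carries straight to that chain (now 35 weeks).
That remains the longest chain; total 35 weeks.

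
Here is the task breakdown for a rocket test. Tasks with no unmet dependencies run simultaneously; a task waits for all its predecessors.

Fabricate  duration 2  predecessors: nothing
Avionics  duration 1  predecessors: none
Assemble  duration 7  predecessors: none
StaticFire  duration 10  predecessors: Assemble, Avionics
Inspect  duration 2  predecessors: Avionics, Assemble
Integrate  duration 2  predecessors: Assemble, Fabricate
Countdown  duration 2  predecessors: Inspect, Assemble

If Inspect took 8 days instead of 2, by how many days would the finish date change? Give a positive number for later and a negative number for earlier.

0

Critical path before the change: Assemble→StaticFire = 7+10 = 17 giving 17 days.
Inspect is off the critical path — its longest chain is 11 days, giving 6 of slack.
No other chain overtakes it, so the finish is 17 days.
Change in finish: 17 − 17 = +0 days.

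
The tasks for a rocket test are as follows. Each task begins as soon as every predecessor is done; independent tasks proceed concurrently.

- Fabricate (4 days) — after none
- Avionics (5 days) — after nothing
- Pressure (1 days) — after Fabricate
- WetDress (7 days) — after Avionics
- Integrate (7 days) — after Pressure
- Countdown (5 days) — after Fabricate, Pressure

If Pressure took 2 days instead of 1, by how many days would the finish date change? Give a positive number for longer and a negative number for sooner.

Actual critical path: Fabricate→Pressure→Integrate = 4+1+7 = 12 ⇒ 12 days.
Since Pressure is critical, the +1 change carries straight to that chain (now 13 days).
The critical path is still Fabricate→Pressure→Integrate; finish is now 13 days.
Change in finish: 13 − 12 = +1 days.

1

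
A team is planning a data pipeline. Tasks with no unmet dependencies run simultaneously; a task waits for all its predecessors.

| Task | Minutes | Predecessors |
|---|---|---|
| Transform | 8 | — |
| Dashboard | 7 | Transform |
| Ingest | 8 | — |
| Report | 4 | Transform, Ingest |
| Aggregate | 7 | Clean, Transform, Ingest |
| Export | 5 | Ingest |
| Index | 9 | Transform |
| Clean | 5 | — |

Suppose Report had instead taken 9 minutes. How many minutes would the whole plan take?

Baseline: Transform→Index = 8+9 = 17 → 17 minutes.
Report is off the critical path — its longest chain is 12 minutes, giving 5 of slack.
Now Ingest→Report = 8+9 = 17 is longest, so the finish becomes 17 minutes.

17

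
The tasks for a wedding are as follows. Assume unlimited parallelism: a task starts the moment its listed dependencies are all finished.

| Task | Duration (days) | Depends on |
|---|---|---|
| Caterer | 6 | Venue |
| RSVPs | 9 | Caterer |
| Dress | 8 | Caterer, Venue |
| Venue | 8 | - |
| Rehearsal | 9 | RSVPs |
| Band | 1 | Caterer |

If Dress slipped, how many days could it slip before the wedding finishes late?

The longest chain is Venue→Caterer→RSVPs→Rehearsal = 8+6+9+9 = 32; overall finish 32 days.
Dress finishes as early as 22 and must finish by 32.
Slack of Dress = 24 − 14 = 10 days.

10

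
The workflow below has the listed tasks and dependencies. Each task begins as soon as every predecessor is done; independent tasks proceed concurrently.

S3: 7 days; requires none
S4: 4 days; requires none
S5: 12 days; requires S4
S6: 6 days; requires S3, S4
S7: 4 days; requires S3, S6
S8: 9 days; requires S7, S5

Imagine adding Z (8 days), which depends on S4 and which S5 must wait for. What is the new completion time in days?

Originally the project takes 26 days.
With Z inserted, S5 now waits for max(S4, Z).
New critical path: S4→Z→S5→S8 = 4+8+12+9 = 33 ⇒ 33 days.

33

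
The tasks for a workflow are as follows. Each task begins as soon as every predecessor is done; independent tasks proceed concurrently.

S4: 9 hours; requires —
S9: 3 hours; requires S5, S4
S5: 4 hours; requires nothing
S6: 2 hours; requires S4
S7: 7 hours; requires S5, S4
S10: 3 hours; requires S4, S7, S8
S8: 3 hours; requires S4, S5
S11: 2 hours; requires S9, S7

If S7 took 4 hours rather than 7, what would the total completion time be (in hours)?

16

As given, the longest chain is S4→S7→S10 = 9+7+3 = 19, so the finish is 19 hours.
S7 is on the critical path; changing it to 4 makes that path 16 hours.
No other chain overtakes it, so the finish is 16 hours.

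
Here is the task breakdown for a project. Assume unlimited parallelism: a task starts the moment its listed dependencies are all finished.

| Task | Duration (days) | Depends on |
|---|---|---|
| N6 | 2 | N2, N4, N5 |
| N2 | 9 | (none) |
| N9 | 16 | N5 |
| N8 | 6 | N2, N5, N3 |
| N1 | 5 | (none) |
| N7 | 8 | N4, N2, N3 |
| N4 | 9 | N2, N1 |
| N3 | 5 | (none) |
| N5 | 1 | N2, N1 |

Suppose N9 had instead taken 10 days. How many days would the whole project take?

Baseline: N2→N5→N9 = 9+1+16 = 26 → 26 days.
N9 is on the critical path; changing it to 10 makes that path 20 days.
New critical path: N2→N4→N7 = 9+9+8 = 26 ⇒ 26 days.

26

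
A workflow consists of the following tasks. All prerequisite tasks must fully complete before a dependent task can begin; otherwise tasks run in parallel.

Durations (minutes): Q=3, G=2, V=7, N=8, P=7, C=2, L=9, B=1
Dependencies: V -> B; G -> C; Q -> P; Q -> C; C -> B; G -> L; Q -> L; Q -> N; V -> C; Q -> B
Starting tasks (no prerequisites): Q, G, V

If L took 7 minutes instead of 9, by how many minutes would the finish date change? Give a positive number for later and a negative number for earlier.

Actual critical path: Q→L = 3+9 = 12 ⇒ 12 minutes.
Since L is critical, the -2 change carries straight to that chain (now 10 minutes).
Now Q→N = 3+8 = 11 is longest, so the finish becomes 11 minutes.
Change in finish: 11 − 12 = -1 minutes.

-1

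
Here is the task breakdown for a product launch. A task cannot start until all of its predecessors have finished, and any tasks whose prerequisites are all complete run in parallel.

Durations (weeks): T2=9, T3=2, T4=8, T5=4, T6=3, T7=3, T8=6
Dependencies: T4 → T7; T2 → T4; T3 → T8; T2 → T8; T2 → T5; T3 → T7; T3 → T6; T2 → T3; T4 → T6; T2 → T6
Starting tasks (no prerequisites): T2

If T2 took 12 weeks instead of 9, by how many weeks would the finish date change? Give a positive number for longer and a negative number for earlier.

3

As given, the longest chain is T2→T4→T6 = 9+8+3 = 20, so the finish is 20 weeks.
T2 is on the critical path; changing it to 12 makes that path 23 weeks.
No other chain overtakes it, so the finish is 23 weeks.
Change in finish: 23 − 20 = +3 weeks.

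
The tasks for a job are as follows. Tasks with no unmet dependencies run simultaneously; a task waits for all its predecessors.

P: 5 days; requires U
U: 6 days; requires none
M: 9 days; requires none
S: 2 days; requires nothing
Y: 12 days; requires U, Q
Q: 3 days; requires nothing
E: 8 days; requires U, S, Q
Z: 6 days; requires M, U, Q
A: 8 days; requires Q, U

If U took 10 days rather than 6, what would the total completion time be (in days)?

22

The binding path is U→Y = 6+12 = 18; finish at 18 days.
U lies on that path, so at 10 days the path becomes 22 days.
No other chain overtakes it, so the finish is 22 days.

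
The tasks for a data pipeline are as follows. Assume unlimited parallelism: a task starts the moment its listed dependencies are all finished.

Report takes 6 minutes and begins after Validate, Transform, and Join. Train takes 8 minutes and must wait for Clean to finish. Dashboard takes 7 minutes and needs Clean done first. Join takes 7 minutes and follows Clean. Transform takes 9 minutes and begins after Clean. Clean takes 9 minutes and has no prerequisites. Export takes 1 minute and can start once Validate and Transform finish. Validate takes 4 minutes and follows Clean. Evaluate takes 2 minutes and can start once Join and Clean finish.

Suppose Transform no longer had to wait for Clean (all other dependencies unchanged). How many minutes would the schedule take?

22

Original critical path: Clean→Transform→Report = 9+9+6 = 24 ⇒ 24 minutes.
Without Clean→Transform, Transform's earliest start moves from 9 to 0.
New critical path: Clean→Join→Report = 9+7+6 = 22 ⇒ 22 minutes.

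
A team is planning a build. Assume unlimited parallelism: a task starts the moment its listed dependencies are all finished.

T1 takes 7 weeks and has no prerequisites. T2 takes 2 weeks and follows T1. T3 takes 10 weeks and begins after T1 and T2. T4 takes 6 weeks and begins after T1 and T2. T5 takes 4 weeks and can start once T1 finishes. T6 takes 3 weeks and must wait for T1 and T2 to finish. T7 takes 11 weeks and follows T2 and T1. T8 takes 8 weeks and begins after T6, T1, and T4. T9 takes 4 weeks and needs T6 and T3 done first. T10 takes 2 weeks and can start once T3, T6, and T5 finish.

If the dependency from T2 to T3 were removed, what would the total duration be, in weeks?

23

With the dependency in place, T1→T2→T3→T9 = 7+2+10+4 = 23 sets the finish at 23 weeks.
Without T2→T3, T3's earliest start moves from 9 to 7.
The longest chain is now T1→T2→T4→T8 = 7+2+6+8 = 23, so the build takes 23 weeks.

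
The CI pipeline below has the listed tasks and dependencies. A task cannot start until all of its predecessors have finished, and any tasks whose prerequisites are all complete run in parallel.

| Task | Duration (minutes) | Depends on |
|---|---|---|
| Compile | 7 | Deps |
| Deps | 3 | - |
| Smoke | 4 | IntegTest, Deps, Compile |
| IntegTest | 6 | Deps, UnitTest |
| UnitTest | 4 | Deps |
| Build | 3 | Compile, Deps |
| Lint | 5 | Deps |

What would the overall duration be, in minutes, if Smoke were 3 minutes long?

16

Baseline: Deps→UnitTest→IntegTest→Smoke = 3+4+6+4 = 17 → 17 minutes.
Since Smoke is critical, the -1 change carries straight to that chain (now 16 minutes).
The critical path is still Deps→UnitTest→IntegTest→Smoke; finish is now 16 minutes.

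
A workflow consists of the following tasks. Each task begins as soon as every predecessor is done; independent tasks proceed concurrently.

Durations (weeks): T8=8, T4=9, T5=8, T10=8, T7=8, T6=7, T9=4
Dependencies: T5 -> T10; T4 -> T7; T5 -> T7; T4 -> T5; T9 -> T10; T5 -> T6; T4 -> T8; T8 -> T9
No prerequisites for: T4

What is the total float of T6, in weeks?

5

T4→T8→T9→T10 = 9+8+4+8 = 29 sets the makespan at 29 weeks.
Longest path through T6: 24 weeks (earliest finish 24, latest finish 29).
So T6 can slip 29 − 24 = 5 weeks.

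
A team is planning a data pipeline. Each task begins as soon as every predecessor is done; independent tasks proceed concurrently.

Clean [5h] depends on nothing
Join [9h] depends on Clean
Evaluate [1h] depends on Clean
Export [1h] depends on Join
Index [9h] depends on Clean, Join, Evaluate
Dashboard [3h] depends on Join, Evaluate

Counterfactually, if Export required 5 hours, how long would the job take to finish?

Baseline: Clean→Join→Index = 5+9+9 = 23 → 23 hours.
The longest path through Export is only 15 hours, so Export has float 8.
That remains the longest chain; total 23 hours.

23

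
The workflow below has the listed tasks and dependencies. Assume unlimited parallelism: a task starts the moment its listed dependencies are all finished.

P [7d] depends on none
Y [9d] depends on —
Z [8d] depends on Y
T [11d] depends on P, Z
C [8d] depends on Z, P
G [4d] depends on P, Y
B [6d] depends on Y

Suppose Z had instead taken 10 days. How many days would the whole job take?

Critical path before the change: Y→Z→T = 9+8+11 = 28 giving 28 days.
Z lies on that path, so at 10 days the path becomes 30 days.
That remains the longest chain; total 30 days.

30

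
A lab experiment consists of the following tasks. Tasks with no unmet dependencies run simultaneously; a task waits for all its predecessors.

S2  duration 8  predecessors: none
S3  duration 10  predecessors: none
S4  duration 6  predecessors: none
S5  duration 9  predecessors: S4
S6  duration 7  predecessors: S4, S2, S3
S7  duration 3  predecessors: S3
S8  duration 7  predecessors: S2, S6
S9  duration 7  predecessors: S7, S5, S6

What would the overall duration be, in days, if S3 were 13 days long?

27

Actual critical path: S3→S6→S8 = 10+7+7 = 24 ⇒ 24 days.
S3 is on the critical path; changing it to 13 makes that path 27 days.
No other chain overtakes it, so the finish is 27 days.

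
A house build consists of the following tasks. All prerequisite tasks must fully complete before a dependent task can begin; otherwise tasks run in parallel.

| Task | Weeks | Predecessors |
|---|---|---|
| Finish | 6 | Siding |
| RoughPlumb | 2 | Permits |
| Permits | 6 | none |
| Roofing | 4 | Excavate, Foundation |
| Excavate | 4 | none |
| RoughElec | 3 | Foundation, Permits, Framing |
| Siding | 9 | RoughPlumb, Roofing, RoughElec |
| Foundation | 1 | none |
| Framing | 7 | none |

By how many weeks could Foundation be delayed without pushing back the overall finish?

Critical path: Framing→RoughElec→Siding→Finish = 7+3+9+6 = 25, so the finish is 25 weeks.
The longest chain containing Foundation totals 20 weeks.
Float = 25 − 20 = 5.

5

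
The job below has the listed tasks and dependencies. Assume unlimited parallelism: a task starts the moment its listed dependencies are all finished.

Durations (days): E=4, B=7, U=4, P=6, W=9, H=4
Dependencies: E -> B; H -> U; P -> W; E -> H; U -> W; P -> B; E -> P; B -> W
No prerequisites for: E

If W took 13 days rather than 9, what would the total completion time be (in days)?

30

The binding path is E→P→B→W = 4+6+7+9 = 26; finish at 26 days.
Since W is critical, the +4 change carries straight to that chain (now 30 days).
The critical path is still E→P→B→W; finish is now 30 days.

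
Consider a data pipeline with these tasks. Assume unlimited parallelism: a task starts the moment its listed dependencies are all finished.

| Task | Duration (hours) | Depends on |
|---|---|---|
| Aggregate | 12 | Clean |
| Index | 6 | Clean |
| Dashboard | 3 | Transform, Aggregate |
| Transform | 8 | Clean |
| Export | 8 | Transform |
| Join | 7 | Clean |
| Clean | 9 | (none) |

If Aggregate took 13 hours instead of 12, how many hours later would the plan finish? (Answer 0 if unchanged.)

As given, the longest chain is Clean→Transform→Export = 9+8+8 = 25, so the finish is 25 hours.
Aggregate has 1 hour of float (longest path through it is 24).
The critical path is still Clean→Transform→Export; finish is now 25 hours.
Change in finish: 25 − 25 = +0 hours.

0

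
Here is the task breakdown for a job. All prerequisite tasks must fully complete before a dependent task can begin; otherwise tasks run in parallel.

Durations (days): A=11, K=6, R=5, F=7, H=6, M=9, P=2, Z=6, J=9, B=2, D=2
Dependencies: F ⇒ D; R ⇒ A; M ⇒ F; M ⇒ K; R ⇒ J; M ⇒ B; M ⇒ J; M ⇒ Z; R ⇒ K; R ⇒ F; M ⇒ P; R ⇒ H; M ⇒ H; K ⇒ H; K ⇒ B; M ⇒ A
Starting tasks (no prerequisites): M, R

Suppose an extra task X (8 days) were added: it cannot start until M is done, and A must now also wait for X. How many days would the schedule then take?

Originally the schedule takes 21 days.
With X inserted, A now waits for max(R, M, X).
New critical path: M→X→A = 9+8+11 = 28 ⇒ 28 days.

28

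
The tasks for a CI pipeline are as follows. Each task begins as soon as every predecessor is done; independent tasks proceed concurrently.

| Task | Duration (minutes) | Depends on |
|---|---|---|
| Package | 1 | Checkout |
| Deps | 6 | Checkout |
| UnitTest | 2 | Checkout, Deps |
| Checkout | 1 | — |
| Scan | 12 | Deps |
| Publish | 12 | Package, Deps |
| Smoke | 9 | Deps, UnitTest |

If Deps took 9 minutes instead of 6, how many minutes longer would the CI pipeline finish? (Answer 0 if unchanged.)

3

The binding path is Checkout→Deps→Scan = 1+6+12 = 19; finish at 19 minutes.
Deps is on the critical path; changing it to 9 makes that path 22 minutes.
That remains the longest chain; total 22 minutes.
Change in finish: 22 − 19 = +3 minutes.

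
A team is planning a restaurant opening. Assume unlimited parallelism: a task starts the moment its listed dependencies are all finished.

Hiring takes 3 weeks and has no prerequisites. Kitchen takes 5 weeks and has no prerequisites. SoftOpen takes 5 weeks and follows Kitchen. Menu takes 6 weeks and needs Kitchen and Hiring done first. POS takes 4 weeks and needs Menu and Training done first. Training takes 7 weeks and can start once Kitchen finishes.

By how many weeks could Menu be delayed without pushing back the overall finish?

Kitchen→Training→POS = 5+7+4 = 16 sets the makespan at 16 weeks.
Menu finishes as early as 11 and must finish by 12.
Float = 16 − 15 = 1.

1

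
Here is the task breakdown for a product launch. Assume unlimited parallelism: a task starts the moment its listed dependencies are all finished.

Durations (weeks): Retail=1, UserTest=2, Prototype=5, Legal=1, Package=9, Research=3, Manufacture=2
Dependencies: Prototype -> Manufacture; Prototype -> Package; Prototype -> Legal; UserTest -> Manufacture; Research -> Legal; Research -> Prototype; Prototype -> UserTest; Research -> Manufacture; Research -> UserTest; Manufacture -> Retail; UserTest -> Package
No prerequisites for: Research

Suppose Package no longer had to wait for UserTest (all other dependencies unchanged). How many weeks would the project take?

17

Original critical path: Research→Prototype→UserTest→Package = 3+5+2+9 = 19 ⇒ 19 weeks.
Without UserTest→Package, Package's earliest start moves from 10 to 8.
New critical path: Research→Prototype→Package = 3+5+9 = 17 ⇒ 17 weeks.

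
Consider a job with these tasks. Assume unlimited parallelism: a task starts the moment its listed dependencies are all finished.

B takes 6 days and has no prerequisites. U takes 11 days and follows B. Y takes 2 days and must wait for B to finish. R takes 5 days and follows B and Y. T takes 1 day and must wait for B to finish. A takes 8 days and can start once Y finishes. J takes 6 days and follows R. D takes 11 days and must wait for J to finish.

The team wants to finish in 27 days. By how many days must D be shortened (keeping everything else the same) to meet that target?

3

Current finish: 30 days; target: 27.
D is on every critical path, so each day cut from D cuts the finish by one (this holds down to a finish of 20).
Need 30 − 27 = 3 days off D → D becomes 8 days, finish becomes 27.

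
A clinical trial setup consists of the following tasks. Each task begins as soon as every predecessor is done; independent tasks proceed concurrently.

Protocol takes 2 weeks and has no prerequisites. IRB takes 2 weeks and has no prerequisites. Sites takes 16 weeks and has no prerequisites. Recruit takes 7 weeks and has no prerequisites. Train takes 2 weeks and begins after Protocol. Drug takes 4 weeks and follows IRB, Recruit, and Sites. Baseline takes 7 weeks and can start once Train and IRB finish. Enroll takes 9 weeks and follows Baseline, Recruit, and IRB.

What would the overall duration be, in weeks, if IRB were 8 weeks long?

Baseline: Protocol→Train→Baseline→Enroll = 2+2+7+9 = 20 → 20 weeks.
The longest path through IRB is only 18 weeks, so IRB has float 2.
Now IRB→Baseline→Enroll = 8+7+9 = 24 is longest, so the finish becomes 24 weeks.

24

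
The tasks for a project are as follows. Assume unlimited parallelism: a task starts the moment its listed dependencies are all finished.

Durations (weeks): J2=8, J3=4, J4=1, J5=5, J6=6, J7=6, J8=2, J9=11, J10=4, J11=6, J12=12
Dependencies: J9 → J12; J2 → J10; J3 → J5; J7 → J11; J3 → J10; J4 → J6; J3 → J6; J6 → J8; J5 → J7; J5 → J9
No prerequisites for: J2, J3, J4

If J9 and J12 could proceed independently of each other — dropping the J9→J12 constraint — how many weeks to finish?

21

Original critical path: J3→J5→J9→J12 = 4+5+11+12 = 32 ⇒ 32 weeks.
Without J9→J12, J12's earliest start moves from 20 to 0.
After: J3→J5→J7→J11 = 4+5+6+6 = 21 → 21 weeks.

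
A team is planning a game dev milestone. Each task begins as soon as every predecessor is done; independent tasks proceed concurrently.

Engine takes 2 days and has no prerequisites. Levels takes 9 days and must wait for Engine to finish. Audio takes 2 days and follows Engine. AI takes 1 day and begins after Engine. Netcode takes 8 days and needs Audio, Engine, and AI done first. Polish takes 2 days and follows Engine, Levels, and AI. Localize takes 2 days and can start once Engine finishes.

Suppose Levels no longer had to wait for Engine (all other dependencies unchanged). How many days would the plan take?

Original critical path: Engine→Levels→Polish = 2+9+2 = 13 ⇒ 13 days.
Without Engine→Levels, Levels's earliest start moves from 2 to 0.
After: Engine→Audio→Netcode = 2+2+8 = 12 → 12 days.

12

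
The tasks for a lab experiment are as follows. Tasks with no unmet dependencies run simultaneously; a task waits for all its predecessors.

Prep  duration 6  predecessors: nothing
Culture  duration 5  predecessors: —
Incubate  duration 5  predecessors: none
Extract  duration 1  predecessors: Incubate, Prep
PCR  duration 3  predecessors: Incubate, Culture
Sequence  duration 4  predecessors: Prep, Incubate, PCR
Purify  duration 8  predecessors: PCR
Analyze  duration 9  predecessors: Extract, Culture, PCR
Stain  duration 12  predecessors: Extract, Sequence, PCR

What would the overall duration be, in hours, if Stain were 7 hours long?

19

Baseline: Culture→PCR→Sequence→Stain = 5+3+4+12 = 24 → 24 hours.
Stain lies on that path, so at 7 hours the path becomes 19 hours.
No other chain overtakes it, so the finish is 19 hours.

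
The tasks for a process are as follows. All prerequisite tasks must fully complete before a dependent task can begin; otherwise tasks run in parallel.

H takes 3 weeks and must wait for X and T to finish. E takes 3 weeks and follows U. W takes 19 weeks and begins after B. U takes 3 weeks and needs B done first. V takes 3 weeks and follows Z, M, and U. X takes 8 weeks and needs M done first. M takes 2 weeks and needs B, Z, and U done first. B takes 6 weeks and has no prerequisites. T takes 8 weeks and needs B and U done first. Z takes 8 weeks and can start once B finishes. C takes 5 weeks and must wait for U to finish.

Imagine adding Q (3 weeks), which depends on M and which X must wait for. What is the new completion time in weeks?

Originally the plan takes 27 weeks.
With Q inserted, X now waits for max(M, Q).
New critical path: B→Z→M→Q→X→H = 6+8+2+3+8+3 = 30 ⇒ 30 weeks.

30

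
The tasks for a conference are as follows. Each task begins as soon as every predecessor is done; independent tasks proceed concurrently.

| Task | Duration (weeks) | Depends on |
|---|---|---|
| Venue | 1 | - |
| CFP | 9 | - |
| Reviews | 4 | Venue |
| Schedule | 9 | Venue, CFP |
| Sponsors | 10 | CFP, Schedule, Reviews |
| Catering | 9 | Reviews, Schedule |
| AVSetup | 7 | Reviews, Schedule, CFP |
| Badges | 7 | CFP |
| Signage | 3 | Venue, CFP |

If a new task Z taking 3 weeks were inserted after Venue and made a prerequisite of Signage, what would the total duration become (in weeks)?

Originally the plan takes 28 weeks.
With Z inserted, Signage now waits for max(Venue, CFP, Z).
New critical path: CFP→Schedule→Sponsors = 9+9+10 = 28 ⇒ 28 weeks.

28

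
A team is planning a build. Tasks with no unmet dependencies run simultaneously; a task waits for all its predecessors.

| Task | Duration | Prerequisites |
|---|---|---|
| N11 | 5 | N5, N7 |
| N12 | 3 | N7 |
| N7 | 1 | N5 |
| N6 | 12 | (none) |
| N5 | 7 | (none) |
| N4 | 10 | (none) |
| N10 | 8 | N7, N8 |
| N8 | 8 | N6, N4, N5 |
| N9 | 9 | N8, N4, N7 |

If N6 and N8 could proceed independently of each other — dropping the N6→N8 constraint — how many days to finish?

Before: longest chain N6→N8→N9 = 12+8+9 = 29, finish 29.
Without N6→N8, N8's earliest start moves from 12 to 10.
New critical path: N4→N8→N9 = 10+8+9 = 27 ⇒ 27 days.

27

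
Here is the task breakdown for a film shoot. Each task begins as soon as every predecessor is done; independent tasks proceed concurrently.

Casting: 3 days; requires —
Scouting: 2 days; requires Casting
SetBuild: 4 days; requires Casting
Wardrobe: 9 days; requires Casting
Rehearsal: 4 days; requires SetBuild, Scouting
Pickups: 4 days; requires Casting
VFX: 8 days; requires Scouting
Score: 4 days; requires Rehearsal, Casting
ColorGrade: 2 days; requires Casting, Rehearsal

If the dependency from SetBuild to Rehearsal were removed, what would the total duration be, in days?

13

Before: longest chain Casting→SetBuild→Rehearsal→Score = 3+4+4+4 = 15, finish 15.
Without SetBuild→Rehearsal, Rehearsal's earliest start moves from 7 to 5.
New critical path: Casting→Scouting→Rehearsal→Score = 3+2+4+4 = 13 ⇒ 13 days.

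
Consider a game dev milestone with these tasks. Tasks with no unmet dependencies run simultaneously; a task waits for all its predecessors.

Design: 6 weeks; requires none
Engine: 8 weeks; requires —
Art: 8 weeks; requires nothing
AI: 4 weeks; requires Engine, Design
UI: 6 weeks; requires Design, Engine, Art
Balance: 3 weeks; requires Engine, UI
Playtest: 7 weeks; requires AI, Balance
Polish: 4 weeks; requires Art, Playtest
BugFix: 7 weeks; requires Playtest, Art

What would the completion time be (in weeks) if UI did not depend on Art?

31

With the dependency in place, Engine→UI→Balance→Playtest→BugFix = 8+6+3+7+7 = 31 sets the finish at 31 weeks.
Dropping Art→UI doesn't change UI's earliest start (8); another predecessor still binds.
After: Engine→UI→Balance→Playtest→BugFix = 8+6+3+7+7 = 31 → 31 weeks.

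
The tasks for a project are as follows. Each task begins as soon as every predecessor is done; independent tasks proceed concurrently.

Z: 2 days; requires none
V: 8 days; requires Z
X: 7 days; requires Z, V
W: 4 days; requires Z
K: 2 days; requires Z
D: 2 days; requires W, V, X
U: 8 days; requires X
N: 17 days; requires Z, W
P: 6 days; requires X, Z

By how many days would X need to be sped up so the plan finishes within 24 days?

Current finish: 25 days; target: 24.
X is on every critical path, so each day cut from X cuts the finish by one (this holds down to a finish of 23).
Need 25 − 24 = 1 day off X → X becomes 6 days, finish becomes 24.

1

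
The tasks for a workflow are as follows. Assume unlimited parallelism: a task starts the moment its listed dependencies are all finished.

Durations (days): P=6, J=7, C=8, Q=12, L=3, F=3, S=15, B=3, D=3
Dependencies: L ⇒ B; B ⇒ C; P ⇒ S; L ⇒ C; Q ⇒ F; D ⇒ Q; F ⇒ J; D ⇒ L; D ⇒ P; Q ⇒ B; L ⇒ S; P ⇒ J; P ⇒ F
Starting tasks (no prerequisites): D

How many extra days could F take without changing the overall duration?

1

Critical path: D→Q→B→C = 3+12+3+8 = 26, so the finish is 26 days.
The longest chain containing F totals 25 days.
So F can slip 19 − 18 = 1 day.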